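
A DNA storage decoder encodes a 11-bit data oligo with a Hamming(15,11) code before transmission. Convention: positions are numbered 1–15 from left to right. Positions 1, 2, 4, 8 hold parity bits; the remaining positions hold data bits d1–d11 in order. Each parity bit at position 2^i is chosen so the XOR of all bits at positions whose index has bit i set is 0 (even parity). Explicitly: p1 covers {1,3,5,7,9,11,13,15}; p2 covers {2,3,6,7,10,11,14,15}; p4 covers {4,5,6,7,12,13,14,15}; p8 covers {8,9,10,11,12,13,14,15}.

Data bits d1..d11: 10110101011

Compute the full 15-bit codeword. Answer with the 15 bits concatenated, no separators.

101101100101011

Place data at non-parity positions: p1 p2 1 p4 0 1 1 p8 0 1 0 1 0 1 1
p1 (pos 1,3,5,7,9,11,13,15): XOR of data positions = 1⊕0⊕1⊕0⊕0⊕0⊕1 = 1
p2 (pos 2,3,6,7,10,11,14,15): XOR of data positions = 1⊕1⊕1⊕1⊕0⊕1⊕1 = 0
p4 (pos 4,5,6,7,12,13,14,15): XOR of data positions = 0⊕1⊕1⊕1⊕0⊕1⊕1 = 1
p8 (pos 8,9,10,11,12,13,14,15): XOR of data positions = 0⊕1⊕0⊕1⊕0⊕1⊕1 = 0
Codeword: 101101100101011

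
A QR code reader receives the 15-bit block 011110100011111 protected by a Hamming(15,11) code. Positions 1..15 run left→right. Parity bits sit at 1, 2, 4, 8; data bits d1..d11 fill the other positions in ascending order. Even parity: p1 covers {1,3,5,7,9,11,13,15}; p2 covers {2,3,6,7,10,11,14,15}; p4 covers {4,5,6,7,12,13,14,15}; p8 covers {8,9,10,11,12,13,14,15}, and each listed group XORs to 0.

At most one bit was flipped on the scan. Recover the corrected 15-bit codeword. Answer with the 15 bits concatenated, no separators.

s1 (pos 1,3,5,7,9,11,13,15): 0⊕1⊕1⊕1⊕0⊕1⊕1⊕1 = 0
s2 (pos 2,3,6,7,10,11,14,15): 1⊕1⊕0⊕1⊕0⊕1⊕1⊕1 = 0
s4 (pos 4,5,6,7,12,13,14,15): 1⊕1⊕0⊕1⊕1⊕1⊕1⊕1 = 1
s8 (pos 8,9,10,11,12,13,14,15): 0⊕0⊕0⊕1⊕1⊕1⊕1⊕1 = 1
Syndrome s8…s1 = 1100 → error at position 12.
Flip position 12: 011110100011111 → 011110100010111

011110100010111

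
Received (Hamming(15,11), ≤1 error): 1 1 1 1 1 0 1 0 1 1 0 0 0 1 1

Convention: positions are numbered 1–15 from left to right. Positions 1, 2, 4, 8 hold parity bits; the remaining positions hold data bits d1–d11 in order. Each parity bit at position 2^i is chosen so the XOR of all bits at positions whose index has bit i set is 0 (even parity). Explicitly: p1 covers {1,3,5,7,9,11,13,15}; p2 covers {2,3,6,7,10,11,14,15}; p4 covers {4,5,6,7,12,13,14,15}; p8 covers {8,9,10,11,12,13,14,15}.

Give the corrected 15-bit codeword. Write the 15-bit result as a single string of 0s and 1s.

111010101100011

s1 (pos 1,3,5,7,9,11,13,15): 1⊕1⊕1⊕1⊕1⊕0⊕0⊕1 = 0
s2 (pos 2,3,6,7,10,11,14,15): 1⊕1⊕0⊕1⊕1⊕0⊕1⊕1 = 0
s4 (pos 4,5,6,7,12,13,14,15): 1⊕1⊕0⊕1⊕0⊕0⊕1⊕1 = 1
s8 (pos 8,9,10,11,12,13,14,15): 0⊕1⊕1⊕0⊕0⊕0⊕1⊕1 = 0
Syndrome s8…s1 = 0100 → error at position 4.
Flip position 4: 111110101100011 → 111010101100011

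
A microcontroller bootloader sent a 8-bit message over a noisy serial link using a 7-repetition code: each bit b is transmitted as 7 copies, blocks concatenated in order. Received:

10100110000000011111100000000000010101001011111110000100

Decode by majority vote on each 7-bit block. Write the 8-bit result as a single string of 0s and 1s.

Block 1 (1010011): 4 ones → 1
Block 2 (0000000): 0 ones → 0
Block 3 (0111111): 6 ones → 1
Block 4 (0000000): 0 ones → 0
Block 5 (0000010): 1 one → 0
Block 6 (1010010): 3 ones → 0
Block 7 (1111111): 7 ones → 1
Block 8 (0000100): 1 one → 0

10100010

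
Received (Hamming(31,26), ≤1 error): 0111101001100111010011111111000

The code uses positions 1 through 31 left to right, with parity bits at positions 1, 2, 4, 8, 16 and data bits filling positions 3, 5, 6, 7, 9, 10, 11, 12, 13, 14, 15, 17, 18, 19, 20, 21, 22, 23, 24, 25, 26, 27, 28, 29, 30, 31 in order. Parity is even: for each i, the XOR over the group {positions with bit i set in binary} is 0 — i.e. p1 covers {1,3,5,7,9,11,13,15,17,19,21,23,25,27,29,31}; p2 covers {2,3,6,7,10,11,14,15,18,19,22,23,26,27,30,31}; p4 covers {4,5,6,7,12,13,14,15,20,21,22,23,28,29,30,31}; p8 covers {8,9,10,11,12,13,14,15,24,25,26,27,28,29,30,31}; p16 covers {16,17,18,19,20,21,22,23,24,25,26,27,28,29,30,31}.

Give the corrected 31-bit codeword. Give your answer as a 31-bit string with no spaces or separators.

0111101001101111010011111111000

s1 (pos 1,3,5,7,9,11,13,15,17,19,21,23,25,27,29,31): 0⊕1⊕1⊕1⊕0⊕1⊕0⊕1⊕0⊕0⊕1⊕1⊕1⊕1⊕0⊕0 = 1
s2 (pos 2,3,6,7,10,11,14,15,18,19,22,23,26,27,30,31): 1⊕1⊕0⊕1⊕1⊕1⊕1⊕1⊕1⊕0⊕1⊕1⊕1⊕1⊕0⊕0 = 0
s4 (pos 4,5,6,7,12,13,14,15,20,21,22,23,28,29,30,31): 1⊕1⊕0⊕1⊕0⊕0⊕1⊕1⊕0⊕1⊕1⊕1⊕1⊕0⊕0⊕0 = 1
s8 (pos 8,9,10,11,12,13,14,15,24,25,26,27,28,29,30,31): 0⊕0⊕1⊕1⊕0⊕0⊕1⊕1⊕1⊕1⊕1⊕1⊕1⊕0⊕0⊕0 = 1
s16 (pos 16,17,18,19,20,21,22,23,24,25,26,27,28,29,30,31): 1⊕0⊕1⊕0⊕0⊕1⊕1⊕1⊕1⊕1⊕1⊕1⊕1⊕0⊕0⊕0 = 0
Syndrome s16…s1 = 01101 → error at position 13.
Flip position 13: 0111101001100111010011111111000 → 0111101001101111010011111111000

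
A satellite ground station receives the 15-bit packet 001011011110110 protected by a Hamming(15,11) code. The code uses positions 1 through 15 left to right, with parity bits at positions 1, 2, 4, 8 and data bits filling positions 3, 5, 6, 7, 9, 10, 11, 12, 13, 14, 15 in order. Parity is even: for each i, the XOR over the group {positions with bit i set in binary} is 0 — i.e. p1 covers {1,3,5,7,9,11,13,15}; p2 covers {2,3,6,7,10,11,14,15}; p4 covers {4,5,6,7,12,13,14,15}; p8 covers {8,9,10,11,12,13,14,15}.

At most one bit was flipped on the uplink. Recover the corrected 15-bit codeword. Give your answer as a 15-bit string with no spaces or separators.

s1 (pos 1,3,5,7,9,11,13,15): 0⊕1⊕1⊕0⊕1⊕1⊕1⊕0 = 1
s2 (pos 2,3,6,7,10,11,14,15): 0⊕1⊕1⊕0⊕1⊕1⊕1⊕0 = 1
s4 (pos 4,5,6,7,12,13,14,15): 0⊕1⊕1⊕0⊕0⊕1⊕1⊕0 = 0
s8 (pos 8,9,10,11,12,13,14,15): 1⊕1⊕1⊕1⊕0⊕1⊕1⊕0 = 0
Syndrome s8…s1 = 0011 → error at position 3.
Flip position 3: 001011011110110 → 000011011110110

000011011110110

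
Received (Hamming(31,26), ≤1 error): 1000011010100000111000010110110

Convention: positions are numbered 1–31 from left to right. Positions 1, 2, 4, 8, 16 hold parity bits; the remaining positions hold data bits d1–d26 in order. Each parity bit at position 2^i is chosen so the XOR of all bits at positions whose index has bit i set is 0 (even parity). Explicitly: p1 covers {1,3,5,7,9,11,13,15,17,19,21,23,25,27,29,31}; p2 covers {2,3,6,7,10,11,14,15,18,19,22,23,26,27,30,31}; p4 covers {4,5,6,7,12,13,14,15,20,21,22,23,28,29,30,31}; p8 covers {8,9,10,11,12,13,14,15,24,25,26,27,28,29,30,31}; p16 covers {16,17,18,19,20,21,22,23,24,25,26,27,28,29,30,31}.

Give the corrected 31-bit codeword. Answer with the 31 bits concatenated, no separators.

s1 (pos 1,3,5,7,9,11,13,15,17,19,21,23,25,27,29,31): 1⊕0⊕0⊕1⊕1⊕1⊕0⊕0⊕1⊕1⊕0⊕0⊕0⊕1⊕1⊕0 = 0
s2 (pos 2,3,6,7,10,11,14,15,18,19,22,23,26,27,30,31): 0⊕0⊕1⊕1⊕0⊕1⊕0⊕0⊕1⊕1⊕0⊕0⊕1⊕1⊕1⊕0 = 0
s4 (pos 4,5,6,7,12,13,14,15,20,21,22,23,28,29,30,31): 0⊕0⊕1⊕1⊕0⊕0⊕0⊕0⊕0⊕0⊕0⊕0⊕0⊕1⊕1⊕0 = 0
s8 (pos 8,9,10,11,12,13,14,15,24,25,26,27,28,29,30,31): 0⊕1⊕0⊕1⊕0⊕0⊕0⊕0⊕1⊕0⊕1⊕1⊕0⊕1⊕1⊕0 = 1
s16 (pos 16,17,18,19,20,21,22,23,24,25,26,27,28,29,30,31): 0⊕1⊕1⊕1⊕0⊕0⊕0⊕0⊕1⊕0⊕1⊕1⊕0⊕1⊕1⊕0 = 0
Syndrome s16…s1 = 01000 → error at position 8.
Flip position 8: 1000011010100000111000010110110 → 1000011110100000111000010110110

1000011110100000111000010110110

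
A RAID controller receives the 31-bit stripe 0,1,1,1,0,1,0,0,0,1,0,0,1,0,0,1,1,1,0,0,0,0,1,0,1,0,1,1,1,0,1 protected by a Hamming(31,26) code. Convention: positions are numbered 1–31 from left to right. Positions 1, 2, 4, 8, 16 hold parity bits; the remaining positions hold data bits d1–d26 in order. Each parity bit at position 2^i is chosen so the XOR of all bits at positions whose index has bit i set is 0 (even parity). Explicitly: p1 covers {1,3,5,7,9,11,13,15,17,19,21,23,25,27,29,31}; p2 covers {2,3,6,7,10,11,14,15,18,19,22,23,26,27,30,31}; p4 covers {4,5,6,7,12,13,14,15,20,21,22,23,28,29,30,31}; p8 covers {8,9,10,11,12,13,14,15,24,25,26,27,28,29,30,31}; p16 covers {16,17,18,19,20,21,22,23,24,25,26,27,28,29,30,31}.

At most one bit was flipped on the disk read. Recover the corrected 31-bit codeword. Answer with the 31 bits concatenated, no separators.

0111010001001001110000101010101

s1 (pos 1,3,5,7,9,11,13,15,17,19,21,23,25,27,29,31): 0⊕1⊕0⊕0⊕0⊕0⊕1⊕0⊕1⊕0⊕0⊕1⊕1⊕1⊕1⊕1 = 0
s2 (pos 2,3,6,7,10,11,14,15,18,19,22,23,26,27,30,31): 1⊕1⊕1⊕0⊕1⊕0⊕0⊕0⊕1⊕0⊕0⊕1⊕0⊕1⊕0⊕1 = 0
s4 (pos 4,5,6,7,12,13,14,15,20,21,22,23,28,29,30,31): 1⊕0⊕1⊕0⊕0⊕1⊕0⊕0⊕0⊕0⊕0⊕1⊕1⊕1⊕0⊕1 = 1
s8 (pos 8,9,10,11,12,13,14,15,24,25,26,27,28,29,30,31): 0⊕0⊕1⊕0⊕0⊕1⊕0⊕0⊕0⊕1⊕0⊕1⊕1⊕1⊕0⊕1 = 1
s16 (pos 16,17,18,19,20,21,22,23,24,25,26,27,28,29,30,31): 1⊕1⊕1⊕0⊕0⊕0⊕0⊕1⊕0⊕1⊕0⊕1⊕1⊕1⊕0⊕1 = 1
Syndrome s16…s1 = 11100 → error at position 28.
Flip position 28: 0111010001001001110000101011101 → 0111010001001001110000101010101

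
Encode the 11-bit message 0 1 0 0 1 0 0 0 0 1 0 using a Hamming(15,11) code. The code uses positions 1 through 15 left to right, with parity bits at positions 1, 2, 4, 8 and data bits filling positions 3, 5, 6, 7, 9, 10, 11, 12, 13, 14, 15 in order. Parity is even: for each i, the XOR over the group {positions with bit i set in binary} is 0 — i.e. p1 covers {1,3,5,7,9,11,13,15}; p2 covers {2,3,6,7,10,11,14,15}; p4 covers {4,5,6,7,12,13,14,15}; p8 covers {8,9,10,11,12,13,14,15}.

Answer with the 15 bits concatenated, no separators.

Place data at non-parity positions: p1 p2 0 p4 1 0 0 p8 1 0 0 0 0 1 0
p1 (pos 1,3,5,7,9,11,13,15): XOR of data positions = 0⊕1⊕0⊕1⊕0⊕0⊕0 = 0
p2 (pos 2,3,6,7,10,11,14,15): XOR of data positions = 0⊕0⊕0⊕0⊕0⊕1⊕0 = 1
p4 (pos 4,5,6,7,12,13,14,15): XOR of data positions = 1⊕0⊕0⊕0⊕0⊕1⊕0 = 0
p8 (pos 8,9,10,11,12,13,14,15): XOR of data positions = 1⊕0⊕0⊕0⊕0⊕1⊕0 = 0
Codeword: 010010001000010

010010001000010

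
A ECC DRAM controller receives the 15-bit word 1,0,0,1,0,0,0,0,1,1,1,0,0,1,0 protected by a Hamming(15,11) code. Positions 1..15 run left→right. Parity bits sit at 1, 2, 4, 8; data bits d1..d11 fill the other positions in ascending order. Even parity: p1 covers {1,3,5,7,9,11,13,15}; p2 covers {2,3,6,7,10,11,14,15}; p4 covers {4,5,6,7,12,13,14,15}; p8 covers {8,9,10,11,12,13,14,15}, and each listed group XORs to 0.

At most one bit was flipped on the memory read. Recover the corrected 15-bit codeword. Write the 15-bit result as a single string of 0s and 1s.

101100001110010

s1 (pos 1,3,5,7,9,11,13,15): 1⊕0⊕0⊕0⊕1⊕1⊕0⊕0 = 1
s2 (pos 2,3,6,7,10,11,14,15): 0⊕0⊕0⊕0⊕1⊕1⊕1⊕0 = 1
s4 (pos 4,5,6,7,12,13,14,15): 1⊕0⊕0⊕0⊕0⊕0⊕1⊕0 = 0
s8 (pos 8,9,10,11,12,13,14,15): 0⊕1⊕1⊕1⊕0⊕0⊕1⊕0 = 0
Syndrome s8…s1 = 0011 → error at position 3.
Flip position 3: 100100001110010 → 101100001110010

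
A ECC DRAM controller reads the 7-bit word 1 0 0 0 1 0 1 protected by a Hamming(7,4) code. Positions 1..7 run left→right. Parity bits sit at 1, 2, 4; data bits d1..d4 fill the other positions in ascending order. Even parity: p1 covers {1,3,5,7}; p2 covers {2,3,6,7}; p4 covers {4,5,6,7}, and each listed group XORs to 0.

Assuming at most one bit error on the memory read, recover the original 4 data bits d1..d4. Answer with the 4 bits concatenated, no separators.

1101

s1 (pos 1,3,5,7): 1⊕0⊕1⊕1 = 1
s2 (pos 2,3,6,7): 0⊕0⊕0⊕1 = 1
s4 (pos 4,5,6,7): 0⊕1⊕0⊕1 = 0
Syndrome s4…s1 = 011 → error at position 3.
Flip position 3: 1000101 → 1010101
Read data bits from positions 3,5,6,7: 1101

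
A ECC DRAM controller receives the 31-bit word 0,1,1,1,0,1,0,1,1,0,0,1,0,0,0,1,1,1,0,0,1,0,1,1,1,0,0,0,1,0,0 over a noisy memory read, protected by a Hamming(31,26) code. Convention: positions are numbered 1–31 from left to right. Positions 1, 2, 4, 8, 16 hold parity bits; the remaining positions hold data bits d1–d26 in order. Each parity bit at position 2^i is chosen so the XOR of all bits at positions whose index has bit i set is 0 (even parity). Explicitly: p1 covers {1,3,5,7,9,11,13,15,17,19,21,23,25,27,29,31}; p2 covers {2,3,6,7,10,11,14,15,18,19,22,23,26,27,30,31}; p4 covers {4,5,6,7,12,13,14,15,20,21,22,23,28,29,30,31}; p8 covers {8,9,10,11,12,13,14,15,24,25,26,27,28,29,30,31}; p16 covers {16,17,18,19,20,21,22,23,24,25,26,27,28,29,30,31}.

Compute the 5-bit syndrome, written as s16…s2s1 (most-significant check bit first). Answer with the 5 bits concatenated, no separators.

00011

s1 (pos 1,3,5,7,9,11,13,15,17,19,21,23,25,27,29,31): 0⊕1⊕0⊕0⊕1⊕0⊕0⊕0⊕1⊕0⊕1⊕1⊕1⊕0⊕1⊕0 = 1
s2 (pos 2,3,6,7,10,11,14,15,18,19,22,23,26,27,30,31): 1⊕1⊕1⊕0⊕0⊕0⊕0⊕0⊕1⊕0⊕0⊕1⊕0⊕0⊕0⊕0 = 1
s4 (pos 4,5,6,7,12,13,14,15,20,21,22,23,28,29,30,31): 1⊕0⊕1⊕0⊕1⊕0⊕0⊕0⊕0⊕1⊕0⊕1⊕0⊕1⊕0⊕0 = 0
s8 (pos 8,9,10,11,12,13,14,15,24,25,26,27,28,29,30,31): 1⊕1⊕0⊕0⊕1⊕0⊕0⊕0⊕1⊕1⊕0⊕0⊕0⊕1⊕0⊕0 = 0
s16 (pos 16,17,18,19,20,21,22,23,24,25,26,27,28,29,30,31): 1⊕1⊕1⊕0⊕0⊕1⊕0⊕1⊕1⊕1⊕0⊕0⊕0⊕1⊕0⊕0 = 0
Syndrome s16…s1 = 00011 → error at position 3.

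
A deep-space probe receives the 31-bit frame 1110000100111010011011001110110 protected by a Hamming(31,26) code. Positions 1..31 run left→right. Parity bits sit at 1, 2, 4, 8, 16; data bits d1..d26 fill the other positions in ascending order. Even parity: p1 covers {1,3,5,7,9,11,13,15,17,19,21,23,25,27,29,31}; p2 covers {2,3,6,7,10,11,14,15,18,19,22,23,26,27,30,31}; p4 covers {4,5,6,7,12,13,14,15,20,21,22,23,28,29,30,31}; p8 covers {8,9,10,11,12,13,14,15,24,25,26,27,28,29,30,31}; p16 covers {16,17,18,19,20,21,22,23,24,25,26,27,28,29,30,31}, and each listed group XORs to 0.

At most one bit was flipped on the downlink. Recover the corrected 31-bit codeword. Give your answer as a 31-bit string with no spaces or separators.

s1 (pos 1,3,5,7,9,11,13,15,17,19,21,23,25,27,29,31): 1⊕1⊕0⊕0⊕0⊕1⊕1⊕1⊕0⊕1⊕1⊕0⊕1⊕1⊕1⊕0 = 0
s2 (pos 2,3,6,7,10,11,14,15,18,19,22,23,26,27,30,31): 1⊕1⊕0⊕0⊕0⊕1⊕0⊕1⊕1⊕1⊕1⊕0⊕1⊕1⊕1⊕0 = 0
s4 (pos 4,5,6,7,12,13,14,15,20,21,22,23,28,29,30,31): 0⊕0⊕0⊕0⊕1⊕1⊕0⊕1⊕0⊕1⊕1⊕0⊕0⊕1⊕1⊕0 = 1
s8 (pos 8,9,10,11,12,13,14,15,24,25,26,27,28,29,30,31): 1⊕0⊕0⊕1⊕1⊕1⊕0⊕1⊕0⊕1⊕1⊕1⊕0⊕1⊕1⊕0 = 0
s16 (pos 16,17,18,19,20,21,22,23,24,25,26,27,28,29,30,31): 0⊕0⊕1⊕1⊕0⊕1⊕1⊕0⊕0⊕1⊕1⊕1⊕0⊕1⊕1⊕0 = 1
Syndrome s16…s1 = 10100 → error at position 20.
Flip position 20: 1110000100111010011011001110110 → 1110000100111010011111001110110

1110000100111010011111001110110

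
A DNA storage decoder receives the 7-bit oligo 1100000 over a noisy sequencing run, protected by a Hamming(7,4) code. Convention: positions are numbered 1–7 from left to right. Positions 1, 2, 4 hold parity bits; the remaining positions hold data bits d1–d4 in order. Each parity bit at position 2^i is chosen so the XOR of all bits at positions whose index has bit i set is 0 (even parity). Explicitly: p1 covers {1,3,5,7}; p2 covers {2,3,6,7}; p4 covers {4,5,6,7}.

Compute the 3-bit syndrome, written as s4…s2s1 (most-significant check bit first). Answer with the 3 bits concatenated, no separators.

s1 (pos 1,3,5,7): 1⊕0⊕0⊕0 = 1
s2 (pos 2,3,6,7): 1⊕0⊕0⊕0 = 1
s4 (pos 4,5,6,7): 0⊕0⊕0⊕0 = 0
Syndrome s4…s1 = 011 → error at position 3.

011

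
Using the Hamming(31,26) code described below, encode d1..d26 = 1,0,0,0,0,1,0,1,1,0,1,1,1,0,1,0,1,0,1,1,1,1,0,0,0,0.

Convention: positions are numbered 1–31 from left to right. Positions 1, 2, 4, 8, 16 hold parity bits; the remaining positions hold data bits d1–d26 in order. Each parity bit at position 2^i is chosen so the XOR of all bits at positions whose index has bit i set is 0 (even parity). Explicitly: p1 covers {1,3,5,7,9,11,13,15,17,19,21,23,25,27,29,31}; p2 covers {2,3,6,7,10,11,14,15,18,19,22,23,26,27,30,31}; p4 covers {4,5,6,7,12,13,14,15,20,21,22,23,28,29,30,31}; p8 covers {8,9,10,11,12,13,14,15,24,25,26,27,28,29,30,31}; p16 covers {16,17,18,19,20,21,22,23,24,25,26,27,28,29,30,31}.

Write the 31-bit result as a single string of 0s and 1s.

Place data at non-parity positions: p1 p2 1 p4 0 0 0 p8 0 1 0 1 1 0 1 p16 1 1 0 1 0 1 0 1 1 1 1 0 0 0 0
p1 (pos 1,3,5,7,9,11,13,15,17,19,21,23,25,27,29,31): XOR of data positions = 1⊕0⊕0⊕0⊕0⊕1⊕1⊕1⊕0⊕0⊕0⊕1⊕1⊕0⊕0 = 0
p2 (pos 2,3,6,7,10,11,14,15,18,19,22,23,26,27,30,31): XOR of data positions = 1⊕0⊕0⊕1⊕0⊕0⊕1⊕1⊕0⊕1⊕0⊕1⊕1⊕0⊕0 = 1
p4 (pos 4,5,6,7,12,13,14,15,20,21,22,23,28,29,30,31): XOR of data positions = 0⊕0⊕0⊕1⊕1⊕0⊕1⊕1⊕0⊕1⊕0⊕0⊕0⊕0⊕0 = 1
p8 (pos 8,9,10,11,12,13,14,15,24,25,26,27,28,29,30,31): XOR of data positions = 0⊕1⊕0⊕1⊕1⊕0⊕1⊕1⊕1⊕1⊕1⊕0⊕0⊕0⊕0 = 0
p16 (pos 16,17,18,19,20,21,22,23,24,25,26,27,28,29,30,31): XOR of data positions = 1⊕1⊕0⊕1⊕0⊕1⊕0⊕1⊕1⊕1⊕1⊕0⊕0⊕0⊕0 = 0
Codeword: 0111000001011010110101011110000

0111000001011010110101011110000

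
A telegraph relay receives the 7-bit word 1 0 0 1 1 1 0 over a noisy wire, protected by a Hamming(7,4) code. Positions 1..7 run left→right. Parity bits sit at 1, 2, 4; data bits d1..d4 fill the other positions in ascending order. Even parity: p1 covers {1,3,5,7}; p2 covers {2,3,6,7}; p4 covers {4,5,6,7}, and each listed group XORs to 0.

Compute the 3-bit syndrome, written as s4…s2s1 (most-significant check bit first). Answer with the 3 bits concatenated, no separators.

s1 (pos 1,3,5,7): 1⊕0⊕1⊕0 = 0
s2 (pos 2,3,6,7): 0⊕0⊕1⊕0 = 1
s4 (pos 4,5,6,7): 1⊕1⊕1⊕0 = 1
Syndrome s4…s1 = 110 → error at position 6.

110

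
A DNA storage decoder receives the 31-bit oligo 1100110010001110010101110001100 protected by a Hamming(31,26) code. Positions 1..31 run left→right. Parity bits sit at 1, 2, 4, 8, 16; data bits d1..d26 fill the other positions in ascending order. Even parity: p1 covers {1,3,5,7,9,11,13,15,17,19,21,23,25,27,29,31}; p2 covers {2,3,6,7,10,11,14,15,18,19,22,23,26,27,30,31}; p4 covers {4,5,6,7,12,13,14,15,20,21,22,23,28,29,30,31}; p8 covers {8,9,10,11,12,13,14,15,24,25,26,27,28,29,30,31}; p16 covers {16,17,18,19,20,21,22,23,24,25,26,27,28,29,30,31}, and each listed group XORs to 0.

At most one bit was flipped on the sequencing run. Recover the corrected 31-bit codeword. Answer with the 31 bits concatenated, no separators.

s1 (pos 1,3,5,7,9,11,13,15,17,19,21,23,25,27,29,31): 1⊕0⊕1⊕0⊕1⊕0⊕1⊕1⊕0⊕0⊕0⊕1⊕0⊕0⊕1⊕0 = 1
s2 (pos 2,3,6,7,10,11,14,15,18,19,22,23,26,27,30,31): 1⊕0⊕1⊕0⊕0⊕0⊕1⊕1⊕1⊕0⊕1⊕1⊕0⊕0⊕0⊕0 = 1
s4 (pos 4,5,6,7,12,13,14,15,20,21,22,23,28,29,30,31): 0⊕1⊕1⊕0⊕0⊕1⊕1⊕1⊕1⊕0⊕1⊕1⊕1⊕1⊕0⊕0 = 0
s8 (pos 8,9,10,11,12,13,14,15,24,25,26,27,28,29,30,31): 0⊕1⊕0⊕0⊕0⊕1⊕1⊕1⊕1⊕0⊕0⊕0⊕1⊕1⊕0⊕0 = 1
s16 (pos 16,17,18,19,20,21,22,23,24,25,26,27,28,29,30,31): 0⊕0⊕1⊕0⊕1⊕0⊕1⊕1⊕1⊕0⊕0⊕0⊕1⊕1⊕0⊕0 = 1
Syndrome s16…s1 = 11011 → error at position 27.
Flip position 27: 1100110010001110010101110001100 → 1100110010001110010101110011100

1100110010001110010101110011100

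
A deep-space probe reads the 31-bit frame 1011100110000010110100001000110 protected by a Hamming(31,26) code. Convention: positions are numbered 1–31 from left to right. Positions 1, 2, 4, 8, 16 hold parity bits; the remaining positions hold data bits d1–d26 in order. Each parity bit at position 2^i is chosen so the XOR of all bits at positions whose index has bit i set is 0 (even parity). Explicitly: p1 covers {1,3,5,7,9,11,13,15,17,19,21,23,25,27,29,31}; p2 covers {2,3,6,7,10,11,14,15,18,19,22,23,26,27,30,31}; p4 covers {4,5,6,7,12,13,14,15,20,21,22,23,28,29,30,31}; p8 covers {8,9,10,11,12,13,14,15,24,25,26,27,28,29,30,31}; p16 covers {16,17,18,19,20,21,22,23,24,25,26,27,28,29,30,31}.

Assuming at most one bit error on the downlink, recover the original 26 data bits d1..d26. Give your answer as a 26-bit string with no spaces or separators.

s1 (pos 1,3,5,7,9,11,13,15,17,19,21,23,25,27,29,31): 1⊕1⊕1⊕0⊕1⊕0⊕0⊕1⊕1⊕0⊕0⊕0⊕1⊕0⊕1⊕0 = 0
s2 (pos 2,3,6,7,10,11,14,15,18,19,22,23,26,27,30,31): 0⊕1⊕0⊕0⊕0⊕0⊕0⊕1⊕1⊕0⊕0⊕0⊕0⊕0⊕1⊕0 = 0
s4 (pos 4,5,6,7,12,13,14,15,20,21,22,23,28,29,30,31): 1⊕1⊕0⊕0⊕0⊕0⊕0⊕1⊕1⊕0⊕0⊕0⊕0⊕1⊕1⊕0 = 0
s8 (pos 8,9,10,11,12,13,14,15,24,25,26,27,28,29,30,31): 1⊕1⊕0⊕0⊕0⊕0⊕0⊕1⊕0⊕1⊕0⊕0⊕0⊕1⊕1⊕0 = 0
s16 (pos 16,17,18,19,20,21,22,23,24,25,26,27,28,29,30,31): 0⊕1⊕1⊕0⊕1⊕0⊕0⊕0⊕0⊕1⊕0⊕0⊕0⊕1⊕1⊕0 = 0
Syndrome s16…s1 = 00000 → no error.
Read data bits from positions 3,5,6,7,9,10,11,12,13,14,15,17,18,19,20,21,22,23,24,25,26,27,28,29,30,31: 11001000001110100001000110

11001000001110100001000110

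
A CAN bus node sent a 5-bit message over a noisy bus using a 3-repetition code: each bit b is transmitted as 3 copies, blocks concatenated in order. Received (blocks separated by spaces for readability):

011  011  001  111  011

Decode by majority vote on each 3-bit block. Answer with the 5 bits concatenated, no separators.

Block 1 (011): 2 ones → 1
Block 2 (011): 2 ones → 1
Block 3 (001): 1 one → 0
Block 4 (111): 3 ones → 1
Block 5 (011): 2 ones → 1

11011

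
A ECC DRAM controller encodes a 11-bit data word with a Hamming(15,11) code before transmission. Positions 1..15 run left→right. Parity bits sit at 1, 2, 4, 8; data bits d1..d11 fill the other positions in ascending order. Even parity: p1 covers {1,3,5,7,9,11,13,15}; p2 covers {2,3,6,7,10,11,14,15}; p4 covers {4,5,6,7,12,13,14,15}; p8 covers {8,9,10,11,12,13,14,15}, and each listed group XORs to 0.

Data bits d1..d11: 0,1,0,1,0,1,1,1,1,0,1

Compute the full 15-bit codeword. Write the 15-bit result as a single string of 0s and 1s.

Place data at non-parity positions: p1 p2 0 p4 1 0 1 p8 0 1 1 1 1 0 1
p1 (pos 1,3,5,7,9,11,13,15): XOR of data positions = 0⊕1⊕1⊕0⊕1⊕1⊕1 = 1
p2 (pos 2,3,6,7,10,11,14,15): XOR of data positions = 0⊕0⊕1⊕1⊕1⊕0⊕1 = 0
p4 (pos 4,5,6,7,12,13,14,15): XOR of data positions = 1⊕0⊕1⊕1⊕1⊕0⊕1 = 1
p8 (pos 8,9,10,11,12,13,14,15): XOR of data positions = 0⊕1⊕1⊕1⊕1⊕0⊕1 = 1
Codeword: 100110110111101

100110110111101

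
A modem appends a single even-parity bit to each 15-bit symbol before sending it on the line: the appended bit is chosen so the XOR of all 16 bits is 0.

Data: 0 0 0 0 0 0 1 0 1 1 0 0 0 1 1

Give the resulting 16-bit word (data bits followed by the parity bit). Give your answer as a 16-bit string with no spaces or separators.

XOR of the 15 data bits: 0⊕0⊕0⊕0⊕0⊕0⊕1⊕0⊕1⊕1⊕0⊕0⊕0⊕1⊕1 = 1
Parity bit = 1 (so all 16 bits XOR to 0).

0000001011000111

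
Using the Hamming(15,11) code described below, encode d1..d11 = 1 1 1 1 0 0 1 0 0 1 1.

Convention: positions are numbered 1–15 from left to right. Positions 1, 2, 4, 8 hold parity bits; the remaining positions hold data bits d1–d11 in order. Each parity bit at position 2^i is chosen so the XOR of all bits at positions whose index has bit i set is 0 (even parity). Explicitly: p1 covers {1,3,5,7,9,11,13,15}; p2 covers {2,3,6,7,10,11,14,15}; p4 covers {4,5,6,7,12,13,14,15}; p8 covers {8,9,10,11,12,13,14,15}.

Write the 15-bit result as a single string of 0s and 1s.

101111110010011

Place data at non-parity positions: p1 p2 1 p4 1 1 1 p8 0 0 1 0 0 1 1
p1 (pos 1,3,5,7,9,11,13,15): XOR of data positions = 1⊕1⊕1⊕0⊕1⊕0⊕1 = 1
p2 (pos 2,3,6,7,10,11,14,15): XOR of data positions = 1⊕1⊕1⊕0⊕1⊕1⊕1 = 0
p4 (pos 4,5,6,7,12,13,14,15): XOR of data positions = 1⊕1⊕1⊕0⊕0⊕1⊕1 = 1
p8 (pos 8,9,10,11,12,13,14,15): XOR of data positions = 0⊕0⊕1⊕0⊕0⊕1⊕1 = 1
Codeword: 101111110010011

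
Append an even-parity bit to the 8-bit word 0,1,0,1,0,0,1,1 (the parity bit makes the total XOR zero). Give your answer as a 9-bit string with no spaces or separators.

010100110

XOR of the 8 data bits: 0⊕1⊕0⊕1⊕0⊕0⊕1⊕1 = 0
Parity bit = 0 (so all 9 bits XOR to 0).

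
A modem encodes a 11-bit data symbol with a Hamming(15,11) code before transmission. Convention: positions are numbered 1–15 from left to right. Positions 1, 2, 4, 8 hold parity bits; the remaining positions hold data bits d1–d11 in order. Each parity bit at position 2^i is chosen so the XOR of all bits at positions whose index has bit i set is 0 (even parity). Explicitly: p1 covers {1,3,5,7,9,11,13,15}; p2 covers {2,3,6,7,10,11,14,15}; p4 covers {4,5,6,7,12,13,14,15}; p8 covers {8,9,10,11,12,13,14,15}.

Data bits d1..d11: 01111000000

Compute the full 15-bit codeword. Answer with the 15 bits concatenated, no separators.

Place data at non-parity positions: p1 p2 0 p4 1 1 1 p8 1 0 0 0 0 0 0
p1 (pos 1,3,5,7,9,11,13,15): XOR of data positions = 0⊕1⊕1⊕1⊕0⊕0⊕0 = 1
p2 (pos 2,3,6,7,10,11,14,15): XOR of data positions = 0⊕1⊕1⊕0⊕0⊕0⊕0 = 0
p4 (pos 4,5,6,7,12,13,14,15): XOR of data positions = 1⊕1⊕1⊕0⊕0⊕0⊕0 = 1
p8 (pos 8,9,10,11,12,13,14,15): XOR of data positions = 1⊕0⊕0⊕0⊕0⊕0⊕0 = 1
Codeword: 100111111000000

100111111000000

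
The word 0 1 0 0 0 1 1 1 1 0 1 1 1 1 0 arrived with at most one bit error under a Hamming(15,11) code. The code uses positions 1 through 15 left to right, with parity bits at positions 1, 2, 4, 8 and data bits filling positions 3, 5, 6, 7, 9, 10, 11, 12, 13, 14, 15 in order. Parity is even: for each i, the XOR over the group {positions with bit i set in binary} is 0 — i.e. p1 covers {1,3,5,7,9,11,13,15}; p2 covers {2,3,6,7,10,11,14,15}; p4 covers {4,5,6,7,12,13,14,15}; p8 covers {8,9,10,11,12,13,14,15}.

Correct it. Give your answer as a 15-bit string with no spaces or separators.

s1 (pos 1,3,5,7,9,11,13,15): 0⊕0⊕0⊕1⊕1⊕1⊕1⊕0 = 0
s2 (pos 2,3,6,7,10,11,14,15): 1⊕0⊕1⊕1⊕0⊕1⊕1⊕0 = 1
s4 (pos 4,5,6,7,12,13,14,15): 0⊕0⊕1⊕1⊕1⊕1⊕1⊕0 = 1
s8 (pos 8,9,10,11,12,13,14,15): 1⊕1⊕0⊕1⊕1⊕1⊕1⊕0 = 0
Syndrome s8…s1 = 0110 → error at position 6.
Flip position 6: 010001111011110 → 010000111011110

010000111011110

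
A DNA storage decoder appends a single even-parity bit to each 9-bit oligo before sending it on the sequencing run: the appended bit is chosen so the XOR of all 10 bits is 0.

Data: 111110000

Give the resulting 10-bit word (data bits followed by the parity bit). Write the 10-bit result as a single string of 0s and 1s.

XOR of the 9 data bits: 1⊕1⊕1⊕1⊕1⊕0⊕0⊕0⊕0 = 1
Parity bit = 1 (so all 10 bits XOR to 0).

1111100001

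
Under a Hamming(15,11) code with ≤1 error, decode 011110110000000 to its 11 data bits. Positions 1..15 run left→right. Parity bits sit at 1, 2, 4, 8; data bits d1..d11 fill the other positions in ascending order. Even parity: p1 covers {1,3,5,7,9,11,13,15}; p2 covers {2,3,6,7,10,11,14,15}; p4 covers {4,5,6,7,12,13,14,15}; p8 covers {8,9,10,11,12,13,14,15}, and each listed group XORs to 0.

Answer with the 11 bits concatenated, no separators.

s1 (pos 1,3,5,7,9,11,13,15): 0⊕1⊕1⊕1⊕0⊕0⊕0⊕0 = 1
s2 (pos 2,3,6,7,10,11,14,15): 1⊕1⊕0⊕1⊕0⊕0⊕0⊕0 = 1
s4 (pos 4,5,6,7,12,13,14,15): 1⊕1⊕0⊕1⊕0⊕0⊕0⊕0 = 1
s8 (pos 8,9,10,11,12,13,14,15): 1⊕0⊕0⊕0⊕0⊕0⊕0⊕0 = 1
Syndrome s8…s1 = 1111 → error at position 15.
Flip position 15: 011110110000000 → 011110110000001
Read data bits from positions 3,5,6,7,9,10,11,12,13,14,15: 11010000001

11010000001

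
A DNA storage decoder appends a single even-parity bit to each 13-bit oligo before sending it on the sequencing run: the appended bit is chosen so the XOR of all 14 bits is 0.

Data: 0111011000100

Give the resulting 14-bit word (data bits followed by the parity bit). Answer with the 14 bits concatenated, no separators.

XOR of the 13 data bits: 0⊕1⊕1⊕1⊕0⊕1⊕1⊕0⊕0⊕0⊕1⊕0⊕0 = 0
Parity bit = 0 (so all 14 bits XOR to 0).

01110110001000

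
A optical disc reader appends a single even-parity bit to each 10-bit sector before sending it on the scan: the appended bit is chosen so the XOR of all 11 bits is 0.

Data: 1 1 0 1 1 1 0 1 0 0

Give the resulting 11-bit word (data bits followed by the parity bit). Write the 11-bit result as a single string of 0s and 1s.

11011101000

XOR of the 10 data bits: 1⊕1⊕0⊕1⊕1⊕1⊕0⊕1⊕0⊕0 = 0
Parity bit = 0 (so all 11 bits XOR to 0).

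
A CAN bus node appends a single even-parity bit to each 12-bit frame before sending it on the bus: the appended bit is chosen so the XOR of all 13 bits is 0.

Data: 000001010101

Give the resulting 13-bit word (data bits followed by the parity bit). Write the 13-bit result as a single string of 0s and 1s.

XOR of the 12 data bits: 0⊕0⊕0⊕0⊕0⊕1⊕0⊕1⊕0⊕1⊕0⊕1 = 0
Parity bit = 0 (so all 13 bits XOR to 0).

0000010101010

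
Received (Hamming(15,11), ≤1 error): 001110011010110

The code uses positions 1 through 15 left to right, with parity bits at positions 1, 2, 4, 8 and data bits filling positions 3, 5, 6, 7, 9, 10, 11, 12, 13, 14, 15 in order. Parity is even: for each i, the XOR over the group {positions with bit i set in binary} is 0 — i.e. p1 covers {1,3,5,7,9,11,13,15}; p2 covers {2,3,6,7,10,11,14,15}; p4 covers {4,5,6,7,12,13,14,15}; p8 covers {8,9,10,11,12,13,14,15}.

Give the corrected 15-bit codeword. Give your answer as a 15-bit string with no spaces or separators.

s1 (pos 1,3,5,7,9,11,13,15): 0⊕1⊕1⊕0⊕1⊕1⊕1⊕0 = 1
s2 (pos 2,3,6,7,10,11,14,15): 0⊕1⊕0⊕0⊕0⊕1⊕1⊕0 = 1
s4 (pos 4,5,6,7,12,13,14,15): 1⊕1⊕0⊕0⊕0⊕1⊕1⊕0 = 0
s8 (pos 8,9,10,11,12,13,14,15): 1⊕1⊕0⊕1⊕0⊕1⊕1⊕0 = 1
Syndrome s8…s1 = 1011 → error at position 11.
Flip position 11: 001110011010110 → 001110011000110

001110011000110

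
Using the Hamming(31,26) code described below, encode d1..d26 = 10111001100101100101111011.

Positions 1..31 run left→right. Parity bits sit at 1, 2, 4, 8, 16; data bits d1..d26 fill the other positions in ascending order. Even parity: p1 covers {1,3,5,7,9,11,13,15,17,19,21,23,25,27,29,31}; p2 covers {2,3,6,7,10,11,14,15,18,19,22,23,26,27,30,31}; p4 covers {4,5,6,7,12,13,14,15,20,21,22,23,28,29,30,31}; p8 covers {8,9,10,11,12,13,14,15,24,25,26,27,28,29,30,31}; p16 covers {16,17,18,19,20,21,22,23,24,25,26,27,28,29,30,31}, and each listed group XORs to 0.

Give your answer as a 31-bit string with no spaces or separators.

Place data at non-parity positions: p1 p2 1 p4 0 1 1 p8 1 0 0 1 1 0 0 p16 1 0 1 1 0 0 1 0 1 1 1 1 0 1 1
p1 (pos 1,3,5,7,9,11,13,15,17,19,21,23,25,27,29,31): XOR of data positions = 1⊕0⊕1⊕1⊕0⊕1⊕0⊕1⊕1⊕0⊕1⊕1⊕1⊕0⊕1 = 0
p2 (pos 2,3,6,7,10,11,14,15,18,19,22,23,26,27,30,31): XOR of data positions = 1⊕1⊕1⊕0⊕0⊕0⊕0⊕0⊕1⊕0⊕1⊕1⊕1⊕1⊕1 = 1
p4 (pos 4,5,6,7,12,13,14,15,20,21,22,23,28,29,30,31): XOR of data positions = 0⊕1⊕1⊕1⊕1⊕0⊕0⊕1⊕0⊕0⊕1⊕1⊕0⊕1⊕1 = 1
p8 (pos 8,9,10,11,12,13,14,15,24,25,26,27,28,29,30,31): XOR of data positions = 1⊕0⊕0⊕1⊕1⊕0⊕0⊕0⊕1⊕1⊕1⊕1⊕0⊕1⊕1 = 1
p16 (pos 16,17,18,19,20,21,22,23,24,25,26,27,28,29,30,31): XOR of data positions = 1⊕0⊕1⊕1⊕0⊕0⊕1⊕0⊕1⊕1⊕1⊕1⊕0⊕1⊕1 = 0
Codeword: 0111011110011000101100101111011

0111011110011000101100101111011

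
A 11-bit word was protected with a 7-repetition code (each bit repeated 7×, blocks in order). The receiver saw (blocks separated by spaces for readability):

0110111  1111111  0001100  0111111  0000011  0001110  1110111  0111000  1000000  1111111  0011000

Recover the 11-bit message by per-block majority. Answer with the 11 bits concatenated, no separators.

11010010010

Block 1 (0110111): 5 ones → 1
Block 2 (1111111): 7 ones → 1
Block 3 (0001100): 2 ones → 0
Block 4 (0111111): 6 ones → 1
Block 5 (0000011): 2 ones → 0
Block 6 (0001110): 3 ones → 0
Block 7 (1110111): 6 ones → 1
Block 8 (0111000): 3 ones → 0
Block 9 (1000000): 1 one → 0
Block 10 (1111111): 7 ones → 1
Block 11 (0011000): 2 ones → 0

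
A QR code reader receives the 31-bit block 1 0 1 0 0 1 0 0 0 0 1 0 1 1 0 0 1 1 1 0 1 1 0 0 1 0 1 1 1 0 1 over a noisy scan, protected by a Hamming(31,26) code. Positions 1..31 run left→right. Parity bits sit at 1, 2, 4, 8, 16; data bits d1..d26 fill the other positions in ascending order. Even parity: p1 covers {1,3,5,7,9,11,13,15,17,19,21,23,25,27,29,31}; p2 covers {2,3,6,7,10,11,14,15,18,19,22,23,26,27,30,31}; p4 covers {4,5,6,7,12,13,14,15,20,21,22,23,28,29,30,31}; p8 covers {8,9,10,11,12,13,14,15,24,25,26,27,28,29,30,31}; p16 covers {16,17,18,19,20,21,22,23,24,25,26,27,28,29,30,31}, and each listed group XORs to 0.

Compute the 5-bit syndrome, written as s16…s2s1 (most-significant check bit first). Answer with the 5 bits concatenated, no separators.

s1 (pos 1,3,5,7,9,11,13,15,17,19,21,23,25,27,29,31): 1⊕1⊕0⊕0⊕0⊕1⊕1⊕0⊕1⊕1⊕1⊕0⊕1⊕1⊕1⊕1 = 1
s2 (pos 2,3,6,7,10,11,14,15,18,19,22,23,26,27,30,31): 0⊕1⊕1⊕0⊕0⊕1⊕1⊕0⊕1⊕1⊕1⊕0⊕0⊕1⊕0⊕1 = 1
s4 (pos 4,5,6,7,12,13,14,15,20,21,22,23,28,29,30,31): 0⊕0⊕1⊕0⊕0⊕1⊕1⊕0⊕0⊕1⊕1⊕0⊕1⊕1⊕0⊕1 = 0
s8 (pos 8,9,10,11,12,13,14,15,24,25,26,27,28,29,30,31): 0⊕0⊕0⊕1⊕0⊕1⊕1⊕0⊕0⊕1⊕0⊕1⊕1⊕1⊕0⊕1 = 0
s16 (pos 16,17,18,19,20,21,22,23,24,25,26,27,28,29,30,31): 0⊕1⊕1⊕1⊕0⊕1⊕1⊕0⊕0⊕1⊕0⊕1⊕1⊕1⊕0⊕1 = 0
Syndrome s16…s1 = 00011 → error at position 3.

00011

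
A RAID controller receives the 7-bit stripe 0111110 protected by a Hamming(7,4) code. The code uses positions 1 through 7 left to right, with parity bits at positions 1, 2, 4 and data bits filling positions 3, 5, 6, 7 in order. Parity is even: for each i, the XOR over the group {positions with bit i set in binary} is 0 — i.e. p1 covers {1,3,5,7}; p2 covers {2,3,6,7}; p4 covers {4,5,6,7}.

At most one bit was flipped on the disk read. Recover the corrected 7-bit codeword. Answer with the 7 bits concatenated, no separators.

0111100

s1 (pos 1,3,5,7): 0⊕1⊕1⊕0 = 0
s2 (pos 2,3,6,7): 1⊕1⊕1⊕0 = 1
s4 (pos 4,5,6,7): 1⊕1⊕1⊕0 = 1
Syndrome s4…s1 = 110 → error at position 6.
Flip position 6: 0111110 → 0111100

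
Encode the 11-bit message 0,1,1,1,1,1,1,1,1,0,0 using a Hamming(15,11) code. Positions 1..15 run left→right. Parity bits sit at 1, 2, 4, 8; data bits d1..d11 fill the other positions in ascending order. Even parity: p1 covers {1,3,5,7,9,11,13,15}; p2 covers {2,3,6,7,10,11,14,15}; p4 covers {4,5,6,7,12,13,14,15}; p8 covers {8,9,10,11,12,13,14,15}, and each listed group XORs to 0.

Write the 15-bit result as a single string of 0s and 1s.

100111111111100

Place data at non-parity positions: p1 p2 0 p4 1 1 1 p8 1 1 1 1 1 0 0
p1 (pos 1,3,5,7,9,11,13,15): XOR of data positions = 0⊕1⊕1⊕1⊕1⊕1⊕0 = 1
p2 (pos 2,3,6,7,10,11,14,15): XOR of data positions = 0⊕1⊕1⊕1⊕1⊕0⊕0 = 0
p4 (pos 4,5,6,7,12,13,14,15): XOR of data positions = 1⊕1⊕1⊕1⊕1⊕0⊕0 = 1
p8 (pos 8,9,10,11,12,13,14,15): XOR of data positions = 1⊕1⊕1⊕1⊕1⊕0⊕0 = 1
Codeword: 100111111111100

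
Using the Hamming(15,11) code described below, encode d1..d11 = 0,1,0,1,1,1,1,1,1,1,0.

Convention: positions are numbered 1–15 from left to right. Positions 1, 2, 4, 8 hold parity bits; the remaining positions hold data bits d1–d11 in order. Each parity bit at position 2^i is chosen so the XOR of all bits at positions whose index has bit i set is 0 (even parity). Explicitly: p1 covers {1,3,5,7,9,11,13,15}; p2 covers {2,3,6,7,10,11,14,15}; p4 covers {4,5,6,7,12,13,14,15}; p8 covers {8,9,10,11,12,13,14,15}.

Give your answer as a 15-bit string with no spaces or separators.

Place data at non-parity positions: p1 p2 0 p4 1 0 1 p8 1 1 1 1 1 1 0
p1 (pos 1,3,5,7,9,11,13,15): XOR of data positions = 0⊕1⊕1⊕1⊕1⊕1⊕0 = 1
p2 (pos 2,3,6,7,10,11,14,15): XOR of data positions = 0⊕0⊕1⊕1⊕1⊕1⊕0 = 0
p4 (pos 4,5,6,7,12,13,14,15): XOR of data positions = 1⊕0⊕1⊕1⊕1⊕1⊕0 = 1
p8 (pos 8,9,10,11,12,13,14,15): XOR of data positions = 1⊕1⊕1⊕1⊕1⊕1⊕0 = 0
Codeword: 100110101111110

100110101111110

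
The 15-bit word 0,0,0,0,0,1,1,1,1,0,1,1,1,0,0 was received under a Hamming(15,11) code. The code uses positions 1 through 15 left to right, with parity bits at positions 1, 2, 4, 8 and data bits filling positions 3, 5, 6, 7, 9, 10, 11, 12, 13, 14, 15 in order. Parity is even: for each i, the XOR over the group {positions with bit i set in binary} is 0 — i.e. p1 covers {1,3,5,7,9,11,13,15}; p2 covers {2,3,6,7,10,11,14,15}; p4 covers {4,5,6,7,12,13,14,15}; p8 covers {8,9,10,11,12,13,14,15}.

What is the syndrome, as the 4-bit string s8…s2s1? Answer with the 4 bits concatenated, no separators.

1010

s1 (pos 1,3,5,7,9,11,13,15): 0⊕0⊕0⊕1⊕1⊕1⊕1⊕0 = 0
s2 (pos 2,3,6,7,10,11,14,15): 0⊕0⊕1⊕1⊕0⊕1⊕0⊕0 = 1
s4 (pos 4,5,6,7,12,13,14,15): 0⊕0⊕1⊕1⊕1⊕1⊕0⊕0 = 0
s8 (pos 8,9,10,11,12,13,14,15): 1⊕1⊕0⊕1⊕1⊕1⊕0⊕0 = 1
Syndrome s8…s1 = 1010 → error at position 10.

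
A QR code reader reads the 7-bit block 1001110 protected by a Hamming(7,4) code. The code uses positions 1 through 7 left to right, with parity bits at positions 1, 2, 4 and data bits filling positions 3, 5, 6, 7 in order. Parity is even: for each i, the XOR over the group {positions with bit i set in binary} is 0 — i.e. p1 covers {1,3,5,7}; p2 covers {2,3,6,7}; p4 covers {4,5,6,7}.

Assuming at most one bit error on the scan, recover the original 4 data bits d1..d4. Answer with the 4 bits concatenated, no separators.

s1 (pos 1,3,5,7): 1⊕0⊕1⊕0 = 0
s2 (pos 2,3,6,7): 0⊕0⊕1⊕0 = 1
s4 (pos 4,5,6,7): 1⊕1⊕1⊕0 = 1
Syndrome s4…s1 = 110 → error at position 6.
Flip position 6: 1001110 → 1001100
Read data bits from positions 3,5,6,7: 0100

0100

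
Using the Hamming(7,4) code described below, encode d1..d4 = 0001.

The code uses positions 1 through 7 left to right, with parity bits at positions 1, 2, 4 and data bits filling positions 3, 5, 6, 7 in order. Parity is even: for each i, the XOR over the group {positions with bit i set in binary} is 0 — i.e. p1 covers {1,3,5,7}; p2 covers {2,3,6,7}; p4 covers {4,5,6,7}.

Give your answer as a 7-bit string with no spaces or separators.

Place data at non-parity positions: p1 p2 0 p4 0 0 1
p1 (pos 1,3,5,7): XOR of data positions = 0⊕0⊕1 = 1
p2 (pos 2,3,6,7): XOR of data positions = 0⊕0⊕1 = 1
p4 (pos 4,5,6,7): XOR of data positions = 0⊕0⊕1 = 1
Codeword: 1101001

1101001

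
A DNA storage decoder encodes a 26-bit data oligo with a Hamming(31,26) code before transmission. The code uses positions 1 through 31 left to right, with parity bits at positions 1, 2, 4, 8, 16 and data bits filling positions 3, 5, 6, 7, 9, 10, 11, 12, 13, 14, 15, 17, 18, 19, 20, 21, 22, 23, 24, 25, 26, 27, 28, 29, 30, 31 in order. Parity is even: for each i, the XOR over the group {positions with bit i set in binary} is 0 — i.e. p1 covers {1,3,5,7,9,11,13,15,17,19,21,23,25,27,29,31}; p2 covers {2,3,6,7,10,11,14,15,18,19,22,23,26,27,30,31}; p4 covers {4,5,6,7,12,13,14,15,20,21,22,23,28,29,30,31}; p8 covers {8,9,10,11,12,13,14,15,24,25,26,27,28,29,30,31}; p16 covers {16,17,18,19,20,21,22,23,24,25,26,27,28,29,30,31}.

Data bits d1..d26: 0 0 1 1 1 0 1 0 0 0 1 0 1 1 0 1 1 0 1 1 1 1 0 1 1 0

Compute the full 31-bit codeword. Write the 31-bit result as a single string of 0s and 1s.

1001011110100010011011011110110

Place data at non-parity positions: p1 p2 0 p4 0 1 1 p8 1 0 1 0 0 0 1 p16 0 1 1 0 1 1 0 1 1 1 1 0 1 1 0
p1 (pos 1,3,5,7,9,11,13,15,17,19,21,23,25,27,29,31): XOR of data positions = 0⊕0⊕1⊕1⊕1⊕0⊕1⊕0⊕1⊕1⊕0⊕1⊕1⊕1⊕0 = 1
p2 (pos 2,3,6,7,10,11,14,15,18,19,22,23,26,27,30,31): XOR of data positions = 0⊕1⊕1⊕0⊕1⊕0⊕1⊕1⊕1⊕1⊕0⊕1⊕1⊕1⊕0 = 0
p4 (pos 4,5,6,7,12,13,14,15,20,21,22,23,28,29,30,31): XOR of data positions = 0⊕1⊕1⊕0⊕0⊕0⊕1⊕0⊕1⊕1⊕0⊕0⊕1⊕1⊕0 = 1
p8 (pos 8,9,10,11,12,13,14,15,24,25,26,27,28,29,30,31): XOR of data positions = 1⊕0⊕1⊕0⊕0⊕0⊕1⊕1⊕1⊕1⊕1⊕0⊕1⊕1⊕0 = 1
p16 (pos 16,17,18,19,20,21,22,23,24,25,26,27,28,29,30,31): XOR of data positions = 0⊕1⊕1⊕0⊕1⊕1⊕0⊕1⊕1⊕1⊕1⊕0⊕1⊕1⊕0 = 0
Codeword: 1001011110100010011011011110110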